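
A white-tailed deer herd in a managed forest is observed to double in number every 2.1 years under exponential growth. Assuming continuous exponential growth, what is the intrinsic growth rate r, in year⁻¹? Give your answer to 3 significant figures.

0.330 per year

r = ln(2)/t_d = 0.6931/2.1 = 0.33007.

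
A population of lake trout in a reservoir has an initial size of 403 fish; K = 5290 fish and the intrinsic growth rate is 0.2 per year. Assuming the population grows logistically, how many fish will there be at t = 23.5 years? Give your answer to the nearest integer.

A = (K − N₀)/N₀ = (5290 − 403)/403 = 12.127.
N(t) = K/(1 + A·e^(−rt)) = 5290/(1 + 12.127×e^(−0.2×23.5)).
e^(−4.7) = 0.0090953; denominator = 1 + 12.127×0.0090953 = 1.1103.
N = 5290/1.1103 = 4764.5.

4765 fish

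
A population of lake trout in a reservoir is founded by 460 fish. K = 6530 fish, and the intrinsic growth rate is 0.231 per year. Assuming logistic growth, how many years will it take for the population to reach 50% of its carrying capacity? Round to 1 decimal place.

11.2 years

A = (K − N₀)/N₀ = (6530 − 460)/460 = 13.196.
Solve 6530/(1 + 13.196·e^(−0.231t)) = 3265: 1 + 13.196·e^(−0.231t) = 2, so e^(−0.231t) = 0.0757825.
−0.231·t = ln(0.0757825) = -2.5799, so t = 2.5799/0.231 = 11.168.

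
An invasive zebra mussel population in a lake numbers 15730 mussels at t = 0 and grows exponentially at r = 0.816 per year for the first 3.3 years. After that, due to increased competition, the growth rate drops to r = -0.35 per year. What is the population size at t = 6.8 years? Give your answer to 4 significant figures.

68260 mussels

Phase 1: N(3.3) = 15730·e^(0.816×3.3) = 15730·e^2.693 = 232379.
Phase 2 runs for 6.8 − 3.3 = 3.5 years at r = -0.35.
N(6.8) = 232379·e^(-0.35×3.5) = 232379·e^-1.225 = 68263.1.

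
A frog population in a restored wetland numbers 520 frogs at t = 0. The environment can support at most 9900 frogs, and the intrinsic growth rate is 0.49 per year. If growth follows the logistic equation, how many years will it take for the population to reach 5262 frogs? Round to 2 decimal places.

6.16 years

A = (K − N₀)/N₀ = (9900 − 520)/520 = 18.038.
Solve 9900/(1 + 18.038·e^(−0.49t)) = 5262: 1 + 18.038·e^(−0.49t) = 1.8814, so e^(−0.49t) = 0.048863.
−0.49·t = ln(0.048863) = -3.0187, so t = 3.0187/0.49 = 6.1607.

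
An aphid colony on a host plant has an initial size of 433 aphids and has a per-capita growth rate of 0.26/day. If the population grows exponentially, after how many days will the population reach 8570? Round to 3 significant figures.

Set N₀·e^(rt) = 8570: e^(0.26·t) = 8570/433 = 19.792.
0.26·t = ln(19.792) = 2.9853, so t = 2.9853/0.26 = 11.482.

11.5 days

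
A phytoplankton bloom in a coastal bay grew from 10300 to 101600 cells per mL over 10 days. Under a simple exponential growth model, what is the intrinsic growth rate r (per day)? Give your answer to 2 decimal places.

0.23 per day

From N(t) = N₀·e^(rt): e^(r·10) = 101600/10300 = 9.8641.
r·10 = ln(9.8641) = 2.2889, so r = 2.2889/10 = 0.22889.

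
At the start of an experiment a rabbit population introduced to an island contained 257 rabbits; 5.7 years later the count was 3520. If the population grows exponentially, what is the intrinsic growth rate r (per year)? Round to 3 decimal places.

0.459 per year

From N(t) = N₀·e^(rt): e^(r·5.7) = 3520/257 = 13.696.
r·5.7 = ln(13.696) = 2.6171, so r = 2.6171/5.7 = 0.45915.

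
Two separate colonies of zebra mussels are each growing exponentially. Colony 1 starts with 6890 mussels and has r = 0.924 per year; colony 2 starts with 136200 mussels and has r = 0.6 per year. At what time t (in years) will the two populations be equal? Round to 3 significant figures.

Set 6890·e^(0.924t) = 136200·e^(0.6t).
e^((0.924 − 0.6)t) = 136200/6890 → e^(0.324·t) = 19.768.
0.324·t = ln(19.768) = 2.9841, so t = 2.9841/0.324 = 9.21.

9.21 years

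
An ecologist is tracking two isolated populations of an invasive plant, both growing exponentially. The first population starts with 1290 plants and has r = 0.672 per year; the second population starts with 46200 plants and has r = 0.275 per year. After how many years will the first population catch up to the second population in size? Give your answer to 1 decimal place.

Set 1290·e^(0.672t) = 46200·e^(0.275t).
e^((0.672 − 0.275)t) = 46200/1290 → e^(0.397·t) = 35.814.
0.397·t = ln(35.814) = 3.5783, so t = 3.5783/0.397 = 9.0134.

9.0 years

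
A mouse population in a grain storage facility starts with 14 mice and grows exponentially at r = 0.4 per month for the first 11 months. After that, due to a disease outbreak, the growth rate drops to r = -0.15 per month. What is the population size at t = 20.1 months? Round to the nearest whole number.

291 mice

Phase 1: N(11) = 14·e^(0.4×11) = 14·e^4.4 = 1140.31.
Phase 2 runs for 20.1 − 11 = 9.1 months at r = -0.15.
N(20.1) = 1140.31·e^(-0.15×9.1) = 1140.31·e^-1.365 = 291.214.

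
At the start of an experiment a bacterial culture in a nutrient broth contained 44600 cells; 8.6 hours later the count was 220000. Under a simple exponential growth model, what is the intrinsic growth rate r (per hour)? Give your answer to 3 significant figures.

From N(t) = N₀·e^(rt): e^(r·8.6) = 220000/44600 = 4.9327.
r·8.6 = ln(4.9327) = 1.5959, so r = 1.5959/8.6 = 0.18557.

0.186 per hour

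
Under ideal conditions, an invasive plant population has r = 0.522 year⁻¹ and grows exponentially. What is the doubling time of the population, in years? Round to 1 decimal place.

1.3 years

Doubling time t_d = ln(2)/r = 0.6931/0.522 = 1.3279.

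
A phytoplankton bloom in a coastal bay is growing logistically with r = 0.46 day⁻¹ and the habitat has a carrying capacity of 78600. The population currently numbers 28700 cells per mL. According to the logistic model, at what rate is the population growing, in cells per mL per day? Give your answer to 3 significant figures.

8380 cells per mL per day

dN/dt = rN(1 − N/K) = 0.46 × 28700 × (1 − 28700/78600).
1 − 28700/78600 = 0.63486; dN/dt = 0.46 × 28700 × 0.63486 = 8381.4.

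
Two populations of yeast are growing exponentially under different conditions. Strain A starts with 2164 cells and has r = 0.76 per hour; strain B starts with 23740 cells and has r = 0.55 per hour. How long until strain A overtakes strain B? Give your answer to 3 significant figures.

Set 2164·e^(0.76t) = 23740·e^(0.55t).
e^((0.76 − 0.55)t) = 23740/2164 → e^(0.21·t) = 10.97.
0.21·t = ln(10.97) = 2.3952, so t = 2.3952/0.21 = 11.406.

11.4 hours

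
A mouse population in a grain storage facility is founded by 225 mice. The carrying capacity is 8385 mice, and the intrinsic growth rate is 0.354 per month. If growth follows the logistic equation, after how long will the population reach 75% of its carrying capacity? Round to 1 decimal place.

A = (K − N₀)/N₀ = (8385 − 225)/225 = 36.267.
Solve 8385/(1 + 36.267·e^(−0.354t)) = 6288.75: 1 + 36.267·e^(−0.354t) = 1.3333, so e^(−0.354t) = 0.00919118.
−0.354·t = ln(0.00919118) = -4.6895, so t = 4.6895/0.354 = 13.247.

13.2 months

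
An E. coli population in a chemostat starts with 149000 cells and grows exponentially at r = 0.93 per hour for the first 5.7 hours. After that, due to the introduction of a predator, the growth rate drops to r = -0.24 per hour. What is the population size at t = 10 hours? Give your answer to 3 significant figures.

Phase 1: N(5.7) = 149000·e^(0.93×5.7) = 149000·e^5.301 = 2.988005×10^7.
Phase 2 runs for 10 − 5.7 = 4.3 hours at r = -0.24.
N(10) = 2.988005×10^7·e^(-0.24×4.3) = 2.988005×10^7·e^-1.032 = 1.064607×10^7.

10600000 cells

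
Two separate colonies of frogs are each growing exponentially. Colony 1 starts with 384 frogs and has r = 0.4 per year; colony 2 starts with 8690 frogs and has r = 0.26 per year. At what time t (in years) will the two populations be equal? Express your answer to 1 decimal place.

22.3 years

Set 384·e^(0.4t) = 8690·e^(0.26t).
e^((0.4 − 0.26)t) = 8690/384 → e^(0.14·t) = 22.63.
0.14·t = ln(22.63) = 3.1193, so t = 3.1193/0.14 = 22.281.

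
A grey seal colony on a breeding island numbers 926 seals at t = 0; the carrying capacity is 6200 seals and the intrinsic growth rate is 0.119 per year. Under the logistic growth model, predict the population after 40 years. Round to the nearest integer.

A = (K − N₀)/N₀ = (6200 − 926)/926 = 5.6955.
N(t) = K/(1 + A·e^(−rt)) = 6200/(1 + 5.6955×e^(−0.119×40)).
e^(−4.76) = 0.0085656; denominator = 1 + 5.6955×0.0085656 = 1.0488.
N = 6200/1.0488 = 5911.6.

5912 seals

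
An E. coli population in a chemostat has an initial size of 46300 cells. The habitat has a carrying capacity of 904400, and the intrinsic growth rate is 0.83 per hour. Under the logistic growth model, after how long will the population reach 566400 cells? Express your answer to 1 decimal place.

A = (K − N₀)/N₀ = (904400 − 46300)/46300 = 18.533.
Solve 904400/(1 + 18.533·e^(−0.83t)) = 566400: 1 + 18.533·e^(−0.83t) = 1.5968, so e^(−0.83t) = 0.0321986.
−0.83·t = ln(0.0321986) = -3.4358, so t = 3.4358/0.83 = 4.1396.

4.1 hours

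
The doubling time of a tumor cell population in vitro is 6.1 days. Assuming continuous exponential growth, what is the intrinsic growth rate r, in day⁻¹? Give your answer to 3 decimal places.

0.114 per day

r = ln(2)/t_d = 0.6931/6.1 = 0.11363.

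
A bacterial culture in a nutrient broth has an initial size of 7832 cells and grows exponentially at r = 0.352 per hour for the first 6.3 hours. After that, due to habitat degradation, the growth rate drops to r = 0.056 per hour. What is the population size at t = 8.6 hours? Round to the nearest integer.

Phase 1: N(6.3) = 7832·e^(0.352×6.3) = 7832·e^2.218 = 71939.
Phase 2 runs for 8.6 − 6.3 = 2.3 hours at r = 0.056.
N(8.6) = 71939·e^(0.056×2.3) = 71939·e^0.1288 = 81827.9.

81828 cells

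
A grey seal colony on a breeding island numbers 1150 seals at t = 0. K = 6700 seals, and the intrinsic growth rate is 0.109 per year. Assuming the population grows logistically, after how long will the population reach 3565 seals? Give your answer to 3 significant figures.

15.6 years

A = (K − N₀)/N₀ = (6700 − 1150)/1150 = 4.8261.
Solve 6700/(1 + 4.8261·e^(−0.109t)) = 3565: 1 + 4.8261·e^(−0.109t) = 1.8794, so e^(−0.109t) = 0.182214.
−0.109·t = ln(0.182214) = -1.7026, so t = 1.7026/0.109 = 15.62.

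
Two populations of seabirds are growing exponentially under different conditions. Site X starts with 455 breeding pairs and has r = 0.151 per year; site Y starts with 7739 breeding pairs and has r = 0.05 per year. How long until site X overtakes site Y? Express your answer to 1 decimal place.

Set 455·e^(0.151t) = 7739·e^(0.05t).
e^((0.151 − 0.05)t) = 7739/455 → e^(0.101·t) = 17.009.
0.101·t = ln(17.009) = 2.8337, so t = 2.8337/0.101 = 28.057.

28.1 years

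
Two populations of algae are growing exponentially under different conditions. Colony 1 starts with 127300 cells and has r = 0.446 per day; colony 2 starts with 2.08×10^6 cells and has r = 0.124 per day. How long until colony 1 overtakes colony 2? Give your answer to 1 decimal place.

8.7 days

Set 127300·e^(0.446t) = 2.08×10^6·e^(0.124t).
e^((0.446 − 0.124)t) = 2.08×10^6/127300 → e^(0.322·t) = 16.339.
0.322·t = ln(16.339) = 2.7936, so t = 2.7936/0.322 = 8.6757.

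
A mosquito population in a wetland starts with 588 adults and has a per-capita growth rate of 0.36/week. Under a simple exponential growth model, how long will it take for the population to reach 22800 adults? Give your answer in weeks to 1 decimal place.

Set N₀·e^(rt) = 22800: e^(0.36·t) = 22800/588 = 38.776.
0.36·t = ln(38.776) = 3.6578, so t = 3.6578/0.36 = 10.161.

10.2 weeks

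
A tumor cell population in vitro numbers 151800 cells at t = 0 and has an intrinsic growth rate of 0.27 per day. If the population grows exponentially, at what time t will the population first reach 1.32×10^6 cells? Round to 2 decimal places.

Set N₀·e^(rt) = 1.32×10^6: e^(0.27·t) = 1.32×10^6/151800 = 8.6957.
0.27·t = ln(8.6957) = 2.1628, so t = 2.1628/0.27 = 8.0105.

8.01 days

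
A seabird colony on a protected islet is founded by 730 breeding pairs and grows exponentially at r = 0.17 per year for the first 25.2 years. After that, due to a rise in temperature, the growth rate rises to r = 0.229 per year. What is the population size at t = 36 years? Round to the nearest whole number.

627968 breeding pairs

Phase 1: N(25.2) = 730·e^(0.17×25.2) = 730·e^4.284 = 52946.9.
Phase 2 runs for 36 − 25.2 = 10.8 years at r = 0.229.
N(36) = 52946.9·e^(0.229×10.8) = 52946.9·e^2.473 = 627968.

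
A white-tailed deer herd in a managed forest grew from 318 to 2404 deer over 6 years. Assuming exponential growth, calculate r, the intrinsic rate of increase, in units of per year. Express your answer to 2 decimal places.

0.34 per year

From N(t) = N₀·e^(rt): e^(r·6) = 2404/318 = 7.5597.
r·6 = ln(7.5597) = 2.0228, so r = 2.0228/6 = 0.33714.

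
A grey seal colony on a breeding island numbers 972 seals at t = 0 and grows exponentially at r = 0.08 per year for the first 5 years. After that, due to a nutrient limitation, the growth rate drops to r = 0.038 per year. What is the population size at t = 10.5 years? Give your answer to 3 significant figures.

Phase 1: N(5) = 972·e^(0.08×5) = 972·e^0.4 = 1450.05.
Phase 2 runs for 10.5 − 5 = 5.5 years at r = 0.038.
N(10.5) = 1450.05·e^(0.038×5.5) = 1450.05·e^0.209 = 1787.11.

1790 seals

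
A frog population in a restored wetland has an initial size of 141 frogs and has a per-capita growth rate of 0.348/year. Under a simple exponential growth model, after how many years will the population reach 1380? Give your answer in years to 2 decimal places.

Set N₀·e^(rt) = 1380: e^(0.348·t) = 1380/141 = 9.7872.
0.348·t = ln(9.7872) = 2.2811, so t = 2.2811/0.348 = 6.5548.

6.55 years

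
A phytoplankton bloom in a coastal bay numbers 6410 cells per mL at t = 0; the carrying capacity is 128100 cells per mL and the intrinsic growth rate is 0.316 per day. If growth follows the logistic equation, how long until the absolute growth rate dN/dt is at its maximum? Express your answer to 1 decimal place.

Logistic growth is fastest at N = K/2 = 64050.
A = (K − N₀)/N₀ = 18.984. Set K/(1 + A·e^(−rt)) = K/2 → A·e^(−rt) = 1.
e^(−0.316t) = 1/18.984 = 0.0526748, so t = ln(18.984)/0.316 = 2.9436/0.316 = 9.3152.

9.3 days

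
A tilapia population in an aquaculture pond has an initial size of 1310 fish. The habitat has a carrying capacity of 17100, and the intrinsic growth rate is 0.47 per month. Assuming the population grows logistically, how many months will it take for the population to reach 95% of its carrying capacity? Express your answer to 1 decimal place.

A = (K − N₀)/N₀ = (17100 − 1310)/1310 = 12.053.
Solve 17100/(1 + 12.053·e^(−0.47t)) = 16245: 1 + 12.053·e^(−0.47t) = 1.0526, so e^(−0.47t) = 0.00436652.
−0.47·t = ln(0.00436652) = -5.4338, so t = 5.4338/0.47 = 11.561.

11.6 months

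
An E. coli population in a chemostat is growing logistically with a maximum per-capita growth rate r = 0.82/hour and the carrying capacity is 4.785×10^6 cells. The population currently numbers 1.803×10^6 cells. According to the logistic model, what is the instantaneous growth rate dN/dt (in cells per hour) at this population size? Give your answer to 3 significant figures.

dN/dt = rN(1 − N/K) = 0.82 × 1.803×10^6 × (1 − 1.803×10^6/4.785×10^6).
1 − 1.803×10^6/4.785×10^6 = 0.6232; dN/dt = 0.82 × 1.803×10^6 × 0.6232 = 9.21373×10^5.

921000 cells per hour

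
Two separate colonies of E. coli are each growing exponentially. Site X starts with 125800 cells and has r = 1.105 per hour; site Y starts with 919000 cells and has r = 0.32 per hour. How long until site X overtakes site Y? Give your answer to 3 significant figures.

2.53 hours

Set 125800·e^(1.105t) = 919000·e^(0.32t).
e^((1.105 − 0.32)t) = 919000/125800 → e^(0.785·t) = 7.3052.
0.785·t = ln(7.3052) = 1.9886, so t = 1.9886/0.785 = 2.5332.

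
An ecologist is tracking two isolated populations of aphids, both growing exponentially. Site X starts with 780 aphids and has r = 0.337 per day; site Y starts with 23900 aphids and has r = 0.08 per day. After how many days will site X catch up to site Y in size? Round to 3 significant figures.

13.3 days

Set 780·e^(0.337t) = 23900·e^(0.08t).
e^((0.337 − 0.08)t) = 23900/780 → e^(0.257·t) = 30.641.
0.257·t = ln(30.641) = 3.4223, so t = 3.4223/0.257 = 13.316.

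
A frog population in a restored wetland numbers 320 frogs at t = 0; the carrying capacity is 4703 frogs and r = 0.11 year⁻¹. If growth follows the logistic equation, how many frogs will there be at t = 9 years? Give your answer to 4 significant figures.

A = (K − N₀)/N₀ = (4703 − 320)/320 = 13.697.
N(t) = K/(1 + A·e^(−rt)) = 4703/(1 + 13.697×e^(−0.11×9)).
e^(−0.99) = 0.37158; denominator = 1 + 13.697×0.37158 = 6.0894.
N = 4703/6.0894 = 772.321.

772.3 frogs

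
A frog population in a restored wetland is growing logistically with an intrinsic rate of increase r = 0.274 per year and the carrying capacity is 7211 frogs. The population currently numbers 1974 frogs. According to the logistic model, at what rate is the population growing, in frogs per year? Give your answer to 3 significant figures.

dN/dt = rN(1 − N/K) = 0.274 × 1974 × (1 − 1974/7211).
1 − 1974/7211 = 0.72625; dN/dt = 0.274 × 1974 × 0.72625 = 392.81.

393 frogs per year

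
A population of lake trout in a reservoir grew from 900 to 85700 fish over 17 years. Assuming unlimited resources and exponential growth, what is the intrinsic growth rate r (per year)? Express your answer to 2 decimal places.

0.27 per year

From N(t) = N₀·e^(rt): e^(r·17) = 85700/900 = 95.222.
r·17 = ln(95.222) = 4.5562, so r = 4.5562/17 = 0.26801.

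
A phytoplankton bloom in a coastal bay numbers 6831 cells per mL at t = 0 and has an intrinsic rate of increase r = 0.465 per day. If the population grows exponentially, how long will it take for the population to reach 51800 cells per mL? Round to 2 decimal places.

4.36 days

Set N₀·e^(rt) = 51800: e^(0.465·t) = 51800/6831 = 7.5831.
0.465·t = ln(7.5831) = 2.0259, so t = 2.0259/0.465 = 4.3568.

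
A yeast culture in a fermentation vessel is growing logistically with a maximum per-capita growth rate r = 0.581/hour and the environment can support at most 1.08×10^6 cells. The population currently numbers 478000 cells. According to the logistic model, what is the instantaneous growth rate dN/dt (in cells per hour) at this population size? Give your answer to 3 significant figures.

155000 cells per hour

dN/dt = rN(1 − N/K) = 0.581 × 478000 × (1 − 478000/1.08×10^6).
1 − 478000/1.08×10^6 = 0.55741; dN/dt = 0.581 × 478000 × 0.55741 = 1.54802×10^5.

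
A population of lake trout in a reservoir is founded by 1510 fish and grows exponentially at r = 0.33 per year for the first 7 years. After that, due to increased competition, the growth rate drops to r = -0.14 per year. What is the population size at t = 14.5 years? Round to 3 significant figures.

Phase 1: N(7) = 1510·e^(0.33×7) = 1510·e^2.31 = 15212.4.
Phase 2 runs for 14.5 − 7 = 7.5 years at r = -0.14.
N(14.5) = 15212.4·e^(-0.14×7.5) = 15212.4·e^-1.05 = 5323.39.

5320 fish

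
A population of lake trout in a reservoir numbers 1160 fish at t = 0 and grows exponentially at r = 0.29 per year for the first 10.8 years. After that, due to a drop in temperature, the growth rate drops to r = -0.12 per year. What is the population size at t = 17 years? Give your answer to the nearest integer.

Phase 1: N(10.8) = 1160·e^(0.29×10.8) = 1160·e^3.132 = 26586.9.
Phase 2 runs for 17 − 10.8 = 6.2 years at r = -0.12.
N(17) = 26586.9·e^(-0.12×6.2) = 26586.9·e^-0.744 = 12634.4.

12634 fish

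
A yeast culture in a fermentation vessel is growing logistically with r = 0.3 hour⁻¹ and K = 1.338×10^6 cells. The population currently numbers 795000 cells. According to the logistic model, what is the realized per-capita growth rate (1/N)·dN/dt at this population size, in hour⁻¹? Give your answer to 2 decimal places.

0.12 per hour

(1/N)·dN/dt = r(1 − N/K) = 0.3 × (1 − 795000/1.338×10^6).
= 0.3 × 0.40583 = 0.12175.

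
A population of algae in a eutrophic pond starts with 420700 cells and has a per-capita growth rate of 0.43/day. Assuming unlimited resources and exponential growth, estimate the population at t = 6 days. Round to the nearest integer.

5552036 cells

N(t) = N₀·e^(rt) = 420700 × e^(0.43×6) = 420700 × e^2.58.
e^2.58 ≈ 13.197, so N ≈ 420700 × 13.197 = 5.552036×10^6.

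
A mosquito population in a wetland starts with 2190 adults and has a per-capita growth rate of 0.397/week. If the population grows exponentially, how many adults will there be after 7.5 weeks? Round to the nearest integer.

N(t) = N₀·e^(rt) = 2190 × e^(0.397×7.5) = 2190 × e^2.978.
e^2.978 ≈ 19.639, so N ≈ 2190 × 19.639 = 43008.7.

43009 adults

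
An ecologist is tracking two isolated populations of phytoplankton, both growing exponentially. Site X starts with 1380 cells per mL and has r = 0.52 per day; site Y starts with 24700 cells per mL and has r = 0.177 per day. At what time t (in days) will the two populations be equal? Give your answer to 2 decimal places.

8.41 days

Set 1380·e^(0.52t) = 24700·e^(0.177t).
e^((0.52 − 0.177)t) = 24700/1380 → e^(0.343·t) = 17.899.
0.343·t = ln(17.899) = 2.8847, so t = 2.8847/0.343 = 8.4103.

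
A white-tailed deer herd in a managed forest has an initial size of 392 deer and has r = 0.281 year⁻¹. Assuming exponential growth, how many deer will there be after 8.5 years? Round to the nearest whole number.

N(t) = N₀·e^(rt) = 392 × e^(0.281×8.5) = 392 × e^2.389.
e^2.389 ≈ 10.897, so N ≈ 392 × 10.897 = 4271.68.

4272 deer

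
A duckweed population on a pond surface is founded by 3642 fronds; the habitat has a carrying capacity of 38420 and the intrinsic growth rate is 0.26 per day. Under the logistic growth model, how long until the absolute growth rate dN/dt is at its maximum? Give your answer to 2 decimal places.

8.68 days

Logistic growth is fastest at N = K/2 = 19210.
A = (K − N₀)/N₀ = 9.5491. Set K/(1 + A·e^(−rt)) = K/2 → A·e^(−rt) = 1.
e^(−0.26t) = 1/9.5491 = 0.104721, so t = ln(9.5491)/0.26 = 2.2565/0.26 = 8.6787.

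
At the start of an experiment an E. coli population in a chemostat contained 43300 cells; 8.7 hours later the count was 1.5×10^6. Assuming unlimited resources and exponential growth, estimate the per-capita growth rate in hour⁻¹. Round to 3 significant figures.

0.407 per hour

From N(t) = N₀·e^(rt): e^(r·8.7) = 1.5×10^6/43300 = 34.642.
r·8.7 = ln(34.642) = 3.5451, so r = 3.5451/8.7 = 0.40748.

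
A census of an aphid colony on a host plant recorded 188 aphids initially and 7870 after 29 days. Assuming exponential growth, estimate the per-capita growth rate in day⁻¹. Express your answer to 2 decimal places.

From N(t) = N₀·e^(rt): e^(r·29) = 7870/188 = 41.862.
r·29 = ln(41.862) = 3.7344, so r = 3.7344/29 = 0.12877.

0.13 per day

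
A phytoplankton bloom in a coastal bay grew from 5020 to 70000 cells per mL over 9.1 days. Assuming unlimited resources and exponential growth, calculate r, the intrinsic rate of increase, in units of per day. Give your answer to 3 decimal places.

0.290 per day

From N(t) = N₀·e^(rt): e^(r·9.1) = 70000/5020 = 13.944.
r·9.1 = ln(13.944) = 2.6351, so r = 2.6351/9.1 = 0.28957.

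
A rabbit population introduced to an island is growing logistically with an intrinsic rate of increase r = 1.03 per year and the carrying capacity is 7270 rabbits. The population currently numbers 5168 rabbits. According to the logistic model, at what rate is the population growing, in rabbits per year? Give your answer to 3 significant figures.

1540 rabbits per year

dN/dt = rN(1 − N/K) = 1.03 × 5168 × (1 − 5168/7270).
1 − 5168/7270 = 0.28913; dN/dt = 1.03 × 5168 × 0.28913 = 1539.1.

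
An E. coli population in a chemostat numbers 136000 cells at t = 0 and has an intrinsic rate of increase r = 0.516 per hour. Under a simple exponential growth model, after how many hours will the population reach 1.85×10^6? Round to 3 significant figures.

Set N₀·e^(rt) = 1.85×10^6: e^(0.516·t) = 1.85×10^6/136000 = 13.603.
0.516·t = ln(13.603) = 2.6103, so t = 2.6103/0.516 = 5.0587.

5.06 hours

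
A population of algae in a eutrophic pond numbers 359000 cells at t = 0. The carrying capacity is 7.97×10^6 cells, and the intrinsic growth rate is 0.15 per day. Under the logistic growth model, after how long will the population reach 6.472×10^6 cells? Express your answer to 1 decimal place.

30.1 days

A = (K − N₀)/N₀ = (7.97×10^6 − 359000)/359000 = 21.201.
Solve 7.97×10^6/(1 + 21.201·e^(−0.15t)) = 6.472×10^6: 1 + 21.201·e^(−0.15t) = 1.2315, so e^(−0.15t) = 0.0109176.
−0.15·t = ln(0.0109176) = -4.5174, so t = 4.5174/0.15 = 30.116.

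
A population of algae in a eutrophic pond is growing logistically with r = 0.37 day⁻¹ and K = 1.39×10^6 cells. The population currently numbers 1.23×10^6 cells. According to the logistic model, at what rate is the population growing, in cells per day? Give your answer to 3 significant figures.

dN/dt = rN(1 − N/K) = 0.37 × 1.23×10^6 × (1 − 1.23×10^6/1.39×10^6).
1 − 1.23×10^6/1.39×10^6 = 0.11511; dN/dt = 0.37 × 1.23×10^6 × 0.11511 = 52386.

52400 cells per day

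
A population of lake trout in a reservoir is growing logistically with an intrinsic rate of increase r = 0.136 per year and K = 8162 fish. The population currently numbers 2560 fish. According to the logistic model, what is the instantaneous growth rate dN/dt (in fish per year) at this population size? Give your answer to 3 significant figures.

dN/dt = rN(1 − N/K) = 0.136 × 2560 × (1 − 2560/8162).
1 − 2560/8162 = 0.68635; dN/dt = 0.136 × 2560 × 0.68635 = 238.96.

239 fish per year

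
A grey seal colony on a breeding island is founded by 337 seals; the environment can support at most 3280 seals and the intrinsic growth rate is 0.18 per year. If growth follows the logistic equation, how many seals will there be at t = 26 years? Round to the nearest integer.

3034 seals

A = (K − N₀)/N₀ = (3280 − 337)/337 = 8.7329.
N(t) = K/(1 + A·e^(−rt)) = 3280/(1 + 8.7329×e^(−0.18×26)).
e^(−4.68) = 0.009279; denominator = 1 + 8.7329×0.009279 = 1.081.
N = 3280/1.081 = 3034.13.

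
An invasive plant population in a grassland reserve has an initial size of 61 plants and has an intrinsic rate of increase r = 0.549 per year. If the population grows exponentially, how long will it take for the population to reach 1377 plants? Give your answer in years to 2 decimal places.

5.68 years

Set N₀·e^(rt) = 1377: e^(0.549·t) = 1377/61 = 22.574.
0.549·t = ln(22.574) = 3.1168, so t = 3.1168/0.549 = 5.6772.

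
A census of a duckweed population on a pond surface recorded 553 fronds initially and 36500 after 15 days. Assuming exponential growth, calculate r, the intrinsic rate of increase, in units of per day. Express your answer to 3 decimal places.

0.279 per day

From N(t) = N₀·e^(rt): e^(r·15) = 36500/553 = 66.004.
r·15 = ln(66.004) = 4.1897, so r = 4.1897/15 = 0.27931.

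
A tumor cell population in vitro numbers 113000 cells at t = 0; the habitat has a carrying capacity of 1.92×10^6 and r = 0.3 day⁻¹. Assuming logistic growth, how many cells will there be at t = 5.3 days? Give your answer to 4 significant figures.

A = (K − N₀)/N₀ = (1.92×10^6 − 113000)/113000 = 15.991.
N(t) = K/(1 + A·e^(−rt)) = 1.92×10^6/(1 + 15.991×e^(−0.3×5.3)).
e^(−1.59) = 0.20393; denominator = 1 + 15.991×0.20393 = 4.261.
N = 1.92×10^6/4.261 = 450598.

450600 cells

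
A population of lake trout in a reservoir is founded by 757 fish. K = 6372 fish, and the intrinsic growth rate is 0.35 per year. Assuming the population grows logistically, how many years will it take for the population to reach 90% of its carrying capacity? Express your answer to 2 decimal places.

A = (K − N₀)/N₀ = (6372 − 757)/757 = 7.4174.
Solve 6372/(1 + 7.4174·e^(−0.35t)) = 5734.8: 1 + 7.4174·e^(−0.35t) = 1.1111, so e^(−0.35t) = 0.0149797.
−0.35·t = ln(0.0149797) = -4.2011, so t = 4.2011/0.35 = 12.003.

12.00 years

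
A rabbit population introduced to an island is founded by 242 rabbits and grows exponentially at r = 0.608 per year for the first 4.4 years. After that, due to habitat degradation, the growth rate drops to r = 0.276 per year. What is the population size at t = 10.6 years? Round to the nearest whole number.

19445 rabbits

Phase 1: N(4.4) = 242·e^(0.608×4.4) = 242·e^2.675 = 3512.69.
Phase 2 runs for 10.6 − 4.4 = 6.2 years at r = 0.276.
N(10.6) = 3512.69·e^(0.276×6.2) = 3512.69·e^1.711 = 19444.9.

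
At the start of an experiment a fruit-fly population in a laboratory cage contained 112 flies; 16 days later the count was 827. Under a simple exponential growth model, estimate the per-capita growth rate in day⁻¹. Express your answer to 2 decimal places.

0.12 per day

From N(t) = N₀·e^(rt): e^(r·16) = 827/112 = 7.3839.
r·16 = ln(7.3839) = 1.9993, so r = 1.9993/16 = 0.12496.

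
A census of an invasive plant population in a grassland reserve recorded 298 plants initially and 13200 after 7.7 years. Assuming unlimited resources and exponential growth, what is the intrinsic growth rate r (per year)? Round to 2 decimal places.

From N(t) = N₀·e^(rt): e^(r·7.7) = 13200/298 = 44.295.
r·7.7 = ln(44.295) = 3.7909, so r = 3.7909/7.7 = 0.49232.

0.49 per year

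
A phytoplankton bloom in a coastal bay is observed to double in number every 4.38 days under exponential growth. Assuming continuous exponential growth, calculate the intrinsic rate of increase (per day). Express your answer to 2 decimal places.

0.16 per day

r = ln(2)/t_d = 0.6931/4.38 = 0.15825.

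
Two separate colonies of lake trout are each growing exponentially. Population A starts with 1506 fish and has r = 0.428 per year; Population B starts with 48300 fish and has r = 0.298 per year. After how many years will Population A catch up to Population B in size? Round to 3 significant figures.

26.7 years

Set 1506·e^(0.428t) = 48300·e^(0.298t).
e^((0.428 − 0.298)t) = 48300/1506 → e^(0.13·t) = 32.072.
0.13·t = ln(32.072) = 3.468, so t = 3.468/0.13 = 26.677.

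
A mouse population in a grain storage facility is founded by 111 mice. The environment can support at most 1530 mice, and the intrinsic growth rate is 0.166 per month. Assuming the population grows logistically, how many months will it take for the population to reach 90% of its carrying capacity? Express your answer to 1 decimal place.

A = (K − N₀)/N₀ = (1530 − 111)/111 = 12.784.
Solve 1530/(1 + 12.784·e^(−0.166t)) = 1377: 1 + 12.784·e^(−0.166t) = 1.1111, so e^(−0.166t) = 0.00869157.
−0.166·t = ln(0.00869157) = -4.7454, so t = 4.7454/0.166 = 28.587.

28.6 months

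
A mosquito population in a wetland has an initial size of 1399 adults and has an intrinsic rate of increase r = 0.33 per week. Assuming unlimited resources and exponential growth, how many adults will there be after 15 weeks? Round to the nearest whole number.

N(t) = N₀·e^(rt) = 1399 × e^(0.33×15) = 1399 × e^4.95.
e^4.95 ≈ 141.17, so N ≈ 1399 × 141.17 = 197504.

197504 adults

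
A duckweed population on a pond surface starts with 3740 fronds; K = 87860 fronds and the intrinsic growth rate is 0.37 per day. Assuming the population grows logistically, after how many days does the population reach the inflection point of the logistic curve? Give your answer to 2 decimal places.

Logistic growth is fastest at N = K/2 = 43930.
A = (K − N₀)/N₀ = 22.492. Set K/(1 + A·e^(−rt)) = K/2 → A·e^(−rt) = 1.
e^(−0.37t) = 1/22.492 = 0.0444603, so t = ln(22.492)/0.37 = 3.1132/0.37 = 8.4139.

8.41 days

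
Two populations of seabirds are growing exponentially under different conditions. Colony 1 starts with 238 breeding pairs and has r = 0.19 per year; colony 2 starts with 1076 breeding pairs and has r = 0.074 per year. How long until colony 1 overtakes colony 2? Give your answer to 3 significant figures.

Set 238·e^(0.19t) = 1076·e^(0.074t).
e^((0.19 − 0.074)t) = 1076/238 → e^(0.116·t) = 4.521.
0.116·t = ln(4.521) = 1.5087, so t = 1.5087/0.116 = 13.006.

13.0 years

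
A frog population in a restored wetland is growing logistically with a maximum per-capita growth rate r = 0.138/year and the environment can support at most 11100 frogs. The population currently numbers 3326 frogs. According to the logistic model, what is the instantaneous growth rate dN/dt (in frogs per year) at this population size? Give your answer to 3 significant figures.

321 frogs per year

dN/dt = rN(1 − N/K) = 0.138 × 3326 × (1 − 3326/11100).
1 − 3326/11100 = 0.70036; dN/dt = 0.138 × 3326 × 0.70036 = 321.46.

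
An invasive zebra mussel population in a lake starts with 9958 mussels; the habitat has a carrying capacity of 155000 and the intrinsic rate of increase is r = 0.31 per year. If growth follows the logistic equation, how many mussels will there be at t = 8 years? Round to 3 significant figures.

A = (K − N₀)/N₀ = (155000 − 9958)/9958 = 14.565.
N(t) = K/(1 + A·e^(−rt)) = 155000/(1 + 14.565×e^(−0.31×8)).
e^(−2.48) = 0.083743; denominator = 1 + 14.565×0.083743 = 2.2198.
N = 155000/2.2198 = 69827.6.

69800 mussels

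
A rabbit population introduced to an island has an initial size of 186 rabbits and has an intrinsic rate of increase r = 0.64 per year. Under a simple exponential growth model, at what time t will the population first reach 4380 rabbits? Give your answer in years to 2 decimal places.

4.94 years

Set N₀·e^(rt) = 4380: e^(0.64·t) = 4380/186 = 23.548.
0.64·t = ln(23.548) = 3.1591, so t = 3.1591/0.64 = 4.936.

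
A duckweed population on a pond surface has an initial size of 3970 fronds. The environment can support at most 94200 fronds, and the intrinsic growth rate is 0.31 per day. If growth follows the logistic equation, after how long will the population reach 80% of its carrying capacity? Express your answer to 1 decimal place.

14.5 days

A = (K − N₀)/N₀ = (94200 − 3970)/3970 = 22.728.
Solve 94200/(1 + 22.728·e^(−0.31t)) = 75360: 1 + 22.728·e^(−0.31t) = 1.25, so e^(−0.31t) = 0.0109997.
−0.31·t = ln(0.0109997) = -4.5099, so t = 4.5099/0.31 = 14.548.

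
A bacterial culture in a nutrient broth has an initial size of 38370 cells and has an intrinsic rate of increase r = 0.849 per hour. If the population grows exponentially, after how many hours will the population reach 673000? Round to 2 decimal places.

Set N₀·e^(rt) = 673000: e^(0.849·t) = 673000/38370 = 17.54.
0.849·t = ln(17.54) = 2.8645, so t = 2.8645/0.849 = 3.3739.

3.37 hours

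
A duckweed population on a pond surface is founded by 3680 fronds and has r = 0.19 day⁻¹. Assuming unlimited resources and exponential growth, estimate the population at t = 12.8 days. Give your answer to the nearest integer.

41884 fronds

N(t) = N₀·e^(rt) = 3680 × e^(0.19×12.8) = 3680 × e^2.432.
e^2.432 ≈ 11.382, so N ≈ 3680 × 11.382 = 41884.4.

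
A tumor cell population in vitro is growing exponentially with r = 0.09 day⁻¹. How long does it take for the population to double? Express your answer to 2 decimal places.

Doubling time t_d = ln(2)/r = 0.6931/0.09 = 7.7016.

7.70 days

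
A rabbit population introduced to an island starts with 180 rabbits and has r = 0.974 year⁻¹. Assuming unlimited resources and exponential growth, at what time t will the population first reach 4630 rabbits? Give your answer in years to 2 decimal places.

Set N₀·e^(rt) = 4630: e^(0.974·t) = 4630/180 = 25.722.
0.974·t = ln(25.722) = 3.2474, so t = 3.2474/0.974 = 3.334.

3.33 years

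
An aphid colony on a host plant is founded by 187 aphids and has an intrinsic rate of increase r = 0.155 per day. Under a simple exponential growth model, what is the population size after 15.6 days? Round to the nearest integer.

2099 aphids

N(t) = N₀·e^(rt) = 187 × e^(0.155×15.6) = 187 × e^2.418.
e^2.418 ≈ 11.223, so N ≈ 187 × 11.223 = 2098.77.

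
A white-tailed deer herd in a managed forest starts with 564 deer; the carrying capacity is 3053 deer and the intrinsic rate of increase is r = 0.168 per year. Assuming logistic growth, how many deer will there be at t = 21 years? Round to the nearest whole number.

2703 deer

A = (K − N₀)/N₀ = (3053 − 564)/564 = 4.4131.
N(t) = K/(1 + A·e^(−rt)) = 3053/(1 + 4.4131×e^(−0.168×21)).
e^(−3.528) = 0.029364; denominator = 1 + 4.4131×0.029364 = 1.1296.
N = 3053/1.1296 = 2702.76.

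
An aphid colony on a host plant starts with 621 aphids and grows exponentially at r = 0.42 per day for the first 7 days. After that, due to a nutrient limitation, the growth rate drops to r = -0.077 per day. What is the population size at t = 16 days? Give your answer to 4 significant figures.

Phase 1: N(7) = 621·e^(0.42×7) = 621·e^2.94 = 11746.7.
Phase 2 runs for 16 − 7 = 9 days at r = -0.077.
N(16) = 11746.7·e^(-0.077×9) = 11746.7·e^-0.693 = 5874.23.

5874 aphids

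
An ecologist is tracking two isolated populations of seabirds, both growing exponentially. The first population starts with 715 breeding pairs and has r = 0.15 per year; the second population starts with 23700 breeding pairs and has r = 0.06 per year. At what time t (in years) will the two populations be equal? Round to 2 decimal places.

38.90 years

Set 715·e^(0.15t) = 23700·e^(0.06t).
e^((0.15 − 0.06)t) = 23700/715 → e^(0.09·t) = 33.147.
0.09·t = ln(33.147) = 3.5009, so t = 3.5009/0.09 = 38.899.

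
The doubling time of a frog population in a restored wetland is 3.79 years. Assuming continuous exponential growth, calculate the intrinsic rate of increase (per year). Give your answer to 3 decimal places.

r = ln(2)/t_d = 0.6931/3.79 = 0.18289.

0.183 per year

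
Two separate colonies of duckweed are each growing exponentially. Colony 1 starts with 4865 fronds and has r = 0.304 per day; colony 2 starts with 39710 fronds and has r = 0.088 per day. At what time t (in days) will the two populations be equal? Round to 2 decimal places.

Set 4865·e^(0.304t) = 39710·e^(0.088t).
e^((0.304 − 0.088)t) = 39710/4865 → e^(0.216·t) = 8.1624.
0.216·t = ln(8.1624) = 2.0995, so t = 2.0995/0.216 = 9.7201.

9.72 days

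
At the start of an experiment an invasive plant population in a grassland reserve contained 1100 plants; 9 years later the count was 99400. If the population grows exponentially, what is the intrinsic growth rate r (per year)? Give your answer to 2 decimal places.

From N(t) = N₀·e^(rt): e^(r·9) = 99400/1100 = 90.364.
r·9 = ln(90.364) = 4.5038, so r = 4.5038/9 = 0.50043.

0.50 per year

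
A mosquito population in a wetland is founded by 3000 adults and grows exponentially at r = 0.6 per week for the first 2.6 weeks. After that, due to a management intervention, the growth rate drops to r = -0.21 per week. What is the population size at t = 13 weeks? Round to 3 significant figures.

Phase 1: N(2.6) = 3000·e^(0.6×2.6) = 3000·e^1.56 = 14276.5.
Phase 2 runs for 13 − 2.6 = 10.4 weeks at r = -0.21.
N(13) = 14276.5·e^(-0.21×10.4) = 14276.5·e^-2.184 = 1607.39.

1610 adults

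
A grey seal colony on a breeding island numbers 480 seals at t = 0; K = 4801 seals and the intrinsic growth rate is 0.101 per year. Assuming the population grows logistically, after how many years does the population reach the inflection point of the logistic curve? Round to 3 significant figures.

Logistic growth is fastest at N = K/2 = 2400.5.
A = (K − N₀)/N₀ = 9.0021. Set K/(1 + A·e^(−rt)) = K/2 → A·e^(−rt) = 1.
e^(−0.101t) = 1/9.0021 = 0.111085, so t = ln(9.0021)/0.101 = 2.1975/0.101 = 21.757.

21.8 years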